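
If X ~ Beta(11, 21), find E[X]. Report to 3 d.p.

E[X] = α/(α+β) = 11/32 = 0.344.

0.344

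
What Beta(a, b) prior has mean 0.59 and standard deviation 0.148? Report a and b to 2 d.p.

a = 5.93, b = 4.12

First σ² = 0.021904. Setting a = μn, b = (1−μ)n with n = a+b,
μ(1−μ)/(n+1) = 0.021904 ⇒ n+1 = 0.2419/0.021904 = 11.0436 ⇒ n = 10.0436.
Hence a = 0.59×10.0436 = 5.93, b = 0.41×10.0436 = 4.12.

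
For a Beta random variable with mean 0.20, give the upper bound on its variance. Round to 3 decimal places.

0.160

For fixed mean μ the Beta variance is μ(1−μ)/(α+β+1), increasing as α+β decreases.
Its least upper bound (not attained) is μ(1−μ) = 0.20·0.80 = 0.160.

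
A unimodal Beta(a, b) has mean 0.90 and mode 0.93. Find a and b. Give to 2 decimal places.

a = 25.80, b = 2.87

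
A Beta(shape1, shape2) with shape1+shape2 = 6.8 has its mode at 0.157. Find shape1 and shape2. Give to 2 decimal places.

shape1 = 1.75, shape2 = 5.05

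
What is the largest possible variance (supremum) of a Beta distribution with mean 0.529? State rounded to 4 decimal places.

0.2492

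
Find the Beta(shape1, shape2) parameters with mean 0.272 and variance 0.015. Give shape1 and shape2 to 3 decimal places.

shape1 = 3.319, shape2 = 8.882

Write ν = shape1+shape2; then shape1 = μν and Var = μ(1−μ)/(ν+1).
ν = μ(1−μ)/Var − 1 = 0.198016/0.015 − 1 = 12.2011.
shape1 = 0.272·12.2011 = 3.319, shape2 = 0.728·12.2011 = 8.882.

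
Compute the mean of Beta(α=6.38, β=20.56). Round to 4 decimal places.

0.2368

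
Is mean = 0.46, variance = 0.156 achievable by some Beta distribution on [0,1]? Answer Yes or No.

The Beta variance bound is σ² < μ(1−μ).
Here μ(1−μ) = 0.46×0.54 = 0.2484, and 0.156 < 0.2484.

Yes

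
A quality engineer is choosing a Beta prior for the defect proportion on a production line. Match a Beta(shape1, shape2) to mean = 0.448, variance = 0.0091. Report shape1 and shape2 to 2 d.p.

By moment matching, shape1+shape2 = μ(1−μ)/σ² − 1 = (0.448·0.552)/0.0091 − 1 = 27.1754 − 1 = 26.1754.
Since shape1/(shape1+shape2) = μ, shape1 = 0.448·26.1754 = 11.73 and shape2 = 0.552·26.1754 = 14.45.

shape1 = 11.73, shape2 = 14.45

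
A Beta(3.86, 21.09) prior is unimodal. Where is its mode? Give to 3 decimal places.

The density x^(α−1)(1−x)^(β−1) is maximised at (α−1)/(α+β−2) = 2.86/22.95 = 0.125.

0.125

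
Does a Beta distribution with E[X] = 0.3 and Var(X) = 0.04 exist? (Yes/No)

The Beta variance bound is σ² < μ(1−μ).
Here μ(1−μ) = 0.3×0.7 = 0.21, and 0.04 < 0.21.

Yes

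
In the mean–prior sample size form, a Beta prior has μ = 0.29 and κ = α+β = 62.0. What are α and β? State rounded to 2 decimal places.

α = 17.98, β = 44.02

Split κ in proportion μ : (1−μ): α = 0.29·62.0 = 17.98, β = 62.0 − 17.98 = 44.02.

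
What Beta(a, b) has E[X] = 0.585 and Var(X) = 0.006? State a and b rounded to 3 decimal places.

Write ν = a+b; then a = μν and Var = μ(1−μ)/(ν+1).
ν = μ(1−μ)/Var − 1 = 0.242775/0.006 − 1 = 39.4625.
a = 0.585·39.4625 = 23.086, b = 0.415·39.4625 = 16.377.

a = 23.086, b = 16.377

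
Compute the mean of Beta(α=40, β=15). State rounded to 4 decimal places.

0.7273

E[X] = α/(α+β) = 40/55 = 0.7273.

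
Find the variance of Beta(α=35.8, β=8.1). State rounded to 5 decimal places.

μ = 35.8/43.9 = 0.815490; Var = μ(1−μ)/(α+β+1) = 0.1504662/44.9 = 0.00335.

0.00335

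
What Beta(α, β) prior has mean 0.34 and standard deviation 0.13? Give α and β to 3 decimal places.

α = 4.175, β = 8.104

First σ² = 0.0169. Setting α = μn, β = (1−μ)n with n = α+β,
μ(1−μ)/(n+1) = 0.0169 ⇒ n+1 = 0.2244/0.0169 = 13.2781 ⇒ n = 12.2781.
Hence α = 0.34×12.2781 = 4.175, β = 0.66×12.2781 = 8.104.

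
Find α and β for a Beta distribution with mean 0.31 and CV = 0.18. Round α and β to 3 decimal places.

Var = (CV·μ)² = (0.18×0.31)² = 0.003114.
α+β = μ(1−μ)/Var − 1 = 0.2139/0.003114 − 1 = 67.6977.
Thus α = 0.31·67.6977 = 20.986 and β = 0.69·67.6977 = 46.711.

α = 20.986, β = 46.711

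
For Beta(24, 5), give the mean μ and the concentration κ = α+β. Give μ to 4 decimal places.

κ = α+β = 24+5 = 29; μ = α/κ = 24/29 = 0.8276.

μ = 0.8276, κ = 29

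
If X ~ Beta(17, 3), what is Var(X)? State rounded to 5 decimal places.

0.00607

α+β = 20 and αβ = 51, so Var = αβ/[(α+β)²(α+β+1)] = 51/8400 = 0.00607.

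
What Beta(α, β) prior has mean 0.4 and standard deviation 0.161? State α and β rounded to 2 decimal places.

α = 3.30, β = 4.96

First σ² = 0.025921. Setting α = μn, β = (1−μ)n with n = α+β,
μ(1−μ)/(n+1) = 0.025921 ⇒ n+1 = 0.24/0.025921 = 9.2589 ⇒ n = 8.2589.
Hence α = 0.4×8.2589 = 3.30, β = 0.6×8.2589 = 4.96.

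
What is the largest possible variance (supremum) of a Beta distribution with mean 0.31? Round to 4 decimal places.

For fixed mean μ the Beta variance is μ(1−μ)/(α+β+1), increasing as α+β decreases.
Its least upper bound (not attained) is μ(1−μ) = 0.31·0.69 = 0.2139.

0.2139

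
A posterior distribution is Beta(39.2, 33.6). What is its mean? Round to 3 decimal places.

0.538

The Beta mean is α/(α+β) = 39.2/(39.2+33.6) = 0.538.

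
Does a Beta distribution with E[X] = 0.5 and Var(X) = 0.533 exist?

No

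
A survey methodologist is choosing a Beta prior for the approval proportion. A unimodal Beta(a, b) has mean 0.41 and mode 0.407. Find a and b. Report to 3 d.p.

a = 25.420, b = 36.580

Let s = a+b. Mean gives a = μs = 0.41s; mode gives (a−1)/(s−2) = 0.407.
Substituting: 0.41s − 1 = 0.407(s−2) = 0.407s − 0.814, so 0.003s = 0.186 and s = 62.0000.
Then a = 0.41×62.0000 = 25.420 and b = s−a = 36.580.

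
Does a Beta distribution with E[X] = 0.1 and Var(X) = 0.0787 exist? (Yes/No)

The Beta variance bound is σ² < μ(1−μ).
Here μ(1−μ) = 0.1×0.9 = 0.09, and 0.0787 < 0.09.

Yes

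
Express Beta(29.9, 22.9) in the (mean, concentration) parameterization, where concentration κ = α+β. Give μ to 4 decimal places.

κ = α+β = 29.9+22.9 = 52.8; μ = α/κ = 29.9/52.8 = 0.5663.

μ = 0.5663, κ = 52.8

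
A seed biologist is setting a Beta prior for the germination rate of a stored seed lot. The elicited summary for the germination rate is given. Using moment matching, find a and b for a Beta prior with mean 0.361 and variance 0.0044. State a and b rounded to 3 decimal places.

Let s = a+b. The Beta variance is μ(1−μ)/(s+1).
So s+1 = μ(1−μ)/σ² = (0.361×0.639)/0.0044 = 0.230679/0.0044 = 52.4270, giving s = 51.4270.
Then a = μs = 0.361×51.4270 = 18.565 and b = (1−μ)s = 0.639×51.4270 = 32.862.

a = 18.565, b = 32.862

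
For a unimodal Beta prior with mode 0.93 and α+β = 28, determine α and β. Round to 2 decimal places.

Mode = (α−1)/(κ−2) with κ = α+β, so α−1 = 0.93·26 = 24.18.
α = 25.18; β = κ − α = 2.82.

α = 25.18, β = 2.82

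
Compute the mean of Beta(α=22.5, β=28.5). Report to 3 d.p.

0.441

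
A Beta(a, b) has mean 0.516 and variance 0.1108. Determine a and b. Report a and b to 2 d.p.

By moment matching, a+b = μ(1−μ)/σ² − 1 = (0.516·0.484)/0.1108 − 1 = 2.2540 − 1 = 1.2540.
Since a/(a+b) = μ, a = 0.516·1.2540 = 0.65 and b = 0.484·1.2540 = 0.61.

a = 0.65, b = 0.61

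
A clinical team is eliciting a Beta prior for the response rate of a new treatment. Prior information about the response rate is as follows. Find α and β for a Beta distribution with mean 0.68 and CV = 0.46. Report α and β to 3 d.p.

σ = CV·μ = 0.46×0.68 = 0.31280, so σ² = 0.097844.
s+1 = μ(1−μ)/σ² = 0.2176/0.097844 = 2.2240, so s = α+β = 1.2240.
α = μs = 0.832, β = (1−μ)s = 0.392.

α = 0.832, β = 0.392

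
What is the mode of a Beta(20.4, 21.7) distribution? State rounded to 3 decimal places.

0.484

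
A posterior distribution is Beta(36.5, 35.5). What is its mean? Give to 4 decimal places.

The Beta mean is α/(α+β) = 36.5/(36.5+35.5) = 0.5069.

0.5069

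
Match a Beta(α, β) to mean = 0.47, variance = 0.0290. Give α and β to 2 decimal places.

α = 3.57, β = 4.02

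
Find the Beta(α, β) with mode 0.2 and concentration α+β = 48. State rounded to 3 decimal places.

α = 10.200, β = 37.800

Since the density peak of Beta(α,β) is at (α−1)/(α+β−2),
α = 1 + 0.2(48−2) = 10.200 and β = 48 − 10.200 = 37.800.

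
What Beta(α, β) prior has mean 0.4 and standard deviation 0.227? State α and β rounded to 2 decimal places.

α = 1.46, β = 2.19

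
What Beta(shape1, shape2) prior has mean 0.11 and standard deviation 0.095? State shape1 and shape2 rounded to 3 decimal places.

First σ² = 0.009025. Setting shape1 = μn, shape2 = (1−μ)n with n = shape1+shape2,
μ(1−μ)/(n+1) = 0.009025 ⇒ n+1 = 0.0979/0.009025 = 10.8476 ⇒ n = 9.8476.
Hence shape1 = 0.11×9.8476 = 1.083, shape2 = 0.89×9.8476 = 8.764.

shape1 = 1.083, shape2 = 8.764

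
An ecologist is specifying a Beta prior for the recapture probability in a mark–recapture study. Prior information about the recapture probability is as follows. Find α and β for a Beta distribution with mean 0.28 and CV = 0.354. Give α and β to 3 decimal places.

α = 5.465, β = 14.054

Var = (CV·μ)² = (0.354×0.28)² = 0.009825.
α+β = μ(1−μ)/Var − 1 = 0.2016/0.009825 − 1 = 19.5196.
Thus α = 0.28·19.5196 = 5.465 and β = 0.72·19.5196 = 14.054.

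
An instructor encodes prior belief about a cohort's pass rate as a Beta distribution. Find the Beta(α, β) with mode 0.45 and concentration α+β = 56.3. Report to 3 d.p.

α = 25.435, β = 30.865

Since the density peak of Beta(α,β) is at (α−1)/(α+β−2),
α = 1 + 0.45(56.3−2) = 25.435 and β = 56.3 − 25.435 = 30.865.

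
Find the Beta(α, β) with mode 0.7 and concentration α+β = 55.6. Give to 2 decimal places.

α = 38.52, β = 17.08

For α,β>1 the mode is (α−1)/(α+β−2), so α = mode·(κ−2)+1 = 0.7×53.6+1 = 38.52.
And β = (1−mode)·(κ−2)+1 = 0.3×53.6+1 = 17.08.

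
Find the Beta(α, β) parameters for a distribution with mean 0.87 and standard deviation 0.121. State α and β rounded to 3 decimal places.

Variance = 0.121² = 0.014641. The moment-matching identity α+β = μ(1−μ)/Var − 1 gives
α+β = 0.1131/0.014641 − 1 = 6.7249, so α = μ·6.7249 = 5.851 and β = (1−μ)·6.7249 = 0.874.

α = 5.851, β = 0.874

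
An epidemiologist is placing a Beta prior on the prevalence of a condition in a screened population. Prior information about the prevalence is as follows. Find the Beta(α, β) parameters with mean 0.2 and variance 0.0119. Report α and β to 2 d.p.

α = 2.49, β = 9.96

Write ν = α+β; then α = μν and Var = μ(1−μ)/(ν+1).
ν = μ(1−μ)/Var − 1 = 0.16/0.0119 − 1 = 12.4454.
α = 0.2·12.4454 = 2.49, β = 0.8·12.4454 = 9.96.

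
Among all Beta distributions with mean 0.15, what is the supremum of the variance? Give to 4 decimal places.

Var = μ(1−μ)/(α+β+1), which approaches μ(1−μ) as α+β → 0.
So the supremum is μ(1−μ) = 0.15×0.85 = 0.1275.

0.1275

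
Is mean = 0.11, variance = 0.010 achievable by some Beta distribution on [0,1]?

Yes

A Beta with mean μ has variance μ(1−μ)/(α+β+1) < μ(1−μ).
Here μ(1−μ) = 0.11×0.89 = 0.0979, and 0.010 < 0.0979.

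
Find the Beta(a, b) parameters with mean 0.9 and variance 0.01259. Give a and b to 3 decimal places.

By moment matching, a+b = μ(1−μ)/σ² − 1 = (0.9·0.1)/0.01259 − 1 = 7.1485 − 1 = 6.1485.
Since a/(a+b) = μ, a = 0.9·6.1485 = 5.534 and b = 0.1·6.1485 = 0.615.

a = 5.534, b = 0.615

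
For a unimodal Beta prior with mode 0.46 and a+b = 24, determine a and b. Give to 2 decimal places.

Since the density peak of Beta(a,b) is at (a−1)/(a+b−2),
a = 1 + 0.46(24−2) = 11.12 and b = 24 − 11.12 = 12.88.

a = 11.12, b = 12.88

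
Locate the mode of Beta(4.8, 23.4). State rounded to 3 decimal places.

The density x^(α−1)(1−x)^(β−1) is maximised at (α−1)/(α+β−2) = 3.8/26.2 = 0.145.

0.145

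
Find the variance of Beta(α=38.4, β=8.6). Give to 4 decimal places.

α+β = 47.0 and αβ = 330.24, so Var = αβ/[(α+β)²(α+β+1)] = 330.24/106032.000 = 0.0031.

0.0031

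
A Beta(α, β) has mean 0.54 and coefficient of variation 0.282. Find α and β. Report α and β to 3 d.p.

Var = (CV·μ)² = (0.282×0.54)² = 0.023189.
α+β = μ(1−μ)/Var − 1 = 0.2484/0.023189 − 1 = 9.7119.
Thus α = 0.54·9.7119 = 5.244 and β = 0.46·9.7119 = 4.467.

α = 5.244, β = 4.467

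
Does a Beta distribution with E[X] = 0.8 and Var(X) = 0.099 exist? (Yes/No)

Yes

For any Beta, Var(X) < E[X]·(1−E[X]).
Here μ(1−μ) = 0.8×0.2 = 0.16, and 0.099 < 0.16.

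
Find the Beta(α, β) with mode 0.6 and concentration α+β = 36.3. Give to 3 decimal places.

α = 21.580, β = 14.720

For α,β>1 the mode is (α−1)/(α+β−2), so α = mode·(κ−2)+1 = 0.6×34.3+1 = 21.580.
And β = (1−mode)·(κ−2)+1 = 0.4×34.3+1 = 14.720.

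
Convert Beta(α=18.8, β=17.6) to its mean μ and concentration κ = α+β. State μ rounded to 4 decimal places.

μ = 0.5165, κ = 36.4

κ = α+β = 18.8+17.6 = 36.4; μ = α/κ = 18.8/36.4 = 0.5165.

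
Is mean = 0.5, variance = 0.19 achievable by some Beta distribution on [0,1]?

A Beta with mean μ has variance μ(1−μ)/(α+β+1) < μ(1−μ).
Here μ(1−μ) = 0.5×0.5 = 0.25, and 0.19 < 0.25.

Yes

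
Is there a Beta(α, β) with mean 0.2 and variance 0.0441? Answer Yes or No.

Yes

The Beta variance bound is σ² < μ(1−μ).
Here μ(1−μ) = 0.2×0.8 = 0.16, and 0.0441 < 0.16.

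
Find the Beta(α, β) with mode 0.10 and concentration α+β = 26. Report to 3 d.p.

For α,β>1 the mode is (α−1)/(α+β−2), so α = mode·(κ−2)+1 = 0.10×24+1 = 3.400.
And β = (1−mode)·(κ−2)+1 = 0.90×24+1 = 22.600.

α = 3.400, β = 22.600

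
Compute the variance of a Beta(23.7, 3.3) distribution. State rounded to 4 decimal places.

μ = 23.7/27.0 = 0.877778; Var = μ(1−μ)/(α+β+1) = 0.1072840/28.0 = 0.0038.

0.0038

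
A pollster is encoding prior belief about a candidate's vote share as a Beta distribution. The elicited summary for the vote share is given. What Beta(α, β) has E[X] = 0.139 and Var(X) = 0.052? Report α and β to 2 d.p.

α = 0.18, β = 1.12

Write ν = α+β; then α = μν and Var = μ(1−μ)/(ν+1).
ν = μ(1−μ)/Var − 1 = 0.119679/0.052 − 1 = 1.3015.
α = 0.139·1.3015 = 0.18, β = 0.861·1.3015 = 1.12.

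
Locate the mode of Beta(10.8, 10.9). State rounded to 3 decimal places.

0.497

The density x^(α−1)(1−x)^(β−1) is maximised at (α−1)/(α+β−2) = 9.8/19.7 = 0.497.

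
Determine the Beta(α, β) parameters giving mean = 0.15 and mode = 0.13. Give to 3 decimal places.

With s = α+β: μ = α/s and mode = (α−1)/(s−2). Eliminating α = μs,
μs − 1 = m(s−2) ⇒ s(μ−m) = 1−2m ⇒ s = 0.74/0.02 = 37.0000.
So α = μs = 5.550, β = (1−μ)s = 31.450.

α = 5.550, β = 31.450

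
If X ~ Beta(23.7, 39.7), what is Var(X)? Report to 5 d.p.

α+β = 63.4 and αβ = 940.89, so Var = αβ/[(α+β)²(α+β+1)] = 940.89/258859.664 = 0.00363.

0.00363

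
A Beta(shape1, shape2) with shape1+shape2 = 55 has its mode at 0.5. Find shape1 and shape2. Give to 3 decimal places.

Mode = (shape1−1)/(κ−2) with κ = shape1+shape2, so shape1−1 = 0.5·53 = 26.500.
shape1 = 27.500; shape2 = κ − shape1 = 27.500.

shape1 = 27.500, shape2 = 27.500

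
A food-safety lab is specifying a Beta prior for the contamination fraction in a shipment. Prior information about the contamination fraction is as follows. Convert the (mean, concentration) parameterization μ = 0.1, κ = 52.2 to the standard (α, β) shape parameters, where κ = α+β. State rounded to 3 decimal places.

α = μκ = 0.1×52.2 = 5.220 and β = (1−μ)κ = 0.9×52.2 = 46.980.

α = 5.220, β = 46.980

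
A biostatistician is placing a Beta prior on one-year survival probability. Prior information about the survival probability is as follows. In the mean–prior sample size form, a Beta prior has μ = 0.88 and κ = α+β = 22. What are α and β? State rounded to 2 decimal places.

α = 19.36, β = 2.64

α = μκ = 0.88×22 = 19.36 and β = (1−μ)κ = 0.12×22 = 2.64.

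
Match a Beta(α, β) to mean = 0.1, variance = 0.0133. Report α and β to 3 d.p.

α = 0.577, β = 5.190

By moment matching, α+β = μ(1−μ)/σ² − 1 = (0.1·0.9)/0.0133 − 1 = 6.7669 − 1 = 5.7669.
Since α/(α+β) = μ, α = 0.1·5.7669 = 0.577 and β = 0.9·5.7669 = 5.190.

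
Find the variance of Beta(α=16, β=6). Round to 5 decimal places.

0.00862

α+β = 22 and αβ = 96, so Var = αβ/[(α+β)²(α+β+1)] = 96/11132 = 0.00862.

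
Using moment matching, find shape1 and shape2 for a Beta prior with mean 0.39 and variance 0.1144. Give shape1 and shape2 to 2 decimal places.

By moment matching, shape1+shape2 = μ(1−μ)/σ² − 1 = (0.39·0.61)/0.1144 − 1 = 2.0795 − 1 = 1.0795.
Since shape1/(shape1+shape2) = μ, shape1 = 0.39·1.0795 = 0.42 and shape2 = 0.61·1.0795 = 0.66.

shape1 = 0.42, shape2 = 0.66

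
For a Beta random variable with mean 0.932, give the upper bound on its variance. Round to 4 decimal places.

0.0634

Var = μ(1−μ)/(α+β+1), which approaches μ(1−μ) as α+β → 0.
So the supremum is μ(1−μ) = 0.932×0.068 = 0.0634.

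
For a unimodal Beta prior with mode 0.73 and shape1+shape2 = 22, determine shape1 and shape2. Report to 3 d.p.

For shape1,shape2>1 the mode is (shape1−1)/(shape1+shape2−2), so shape1 = mode·(κ−2)+1 = 0.73×20+1 = 15.600.
And shape2 = (1−mode)·(κ−2)+1 = 0.27×20+1 = 6.400.

shape1 = 15.600, shape2 = 6.400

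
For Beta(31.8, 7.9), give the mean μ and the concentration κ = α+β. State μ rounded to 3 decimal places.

μ = 0.801, κ = 39.7

κ = α+β = 31.8+7.9 = 39.7; μ = α/κ = 31.8/39.7 = 0.801.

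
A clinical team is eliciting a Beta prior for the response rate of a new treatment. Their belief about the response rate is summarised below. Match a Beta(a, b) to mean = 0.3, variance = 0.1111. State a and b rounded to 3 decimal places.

a = 0.267, b = 0.623

Write ν = a+b; then a = μν and Var = μ(1−μ)/(ν+1).
ν = μ(1−μ)/Var − 1 = 0.21/0.1111 − 1 = 0.8902.
a = 0.3·0.8902 = 0.267, b = 0.7·0.8902 = 0.623.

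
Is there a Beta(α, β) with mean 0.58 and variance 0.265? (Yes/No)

No

The Beta variance bound is σ² < μ(1−μ).
Here μ(1−μ) = 0.58×0.42 = 0.2436, and 0.265 ≥ 0.2436.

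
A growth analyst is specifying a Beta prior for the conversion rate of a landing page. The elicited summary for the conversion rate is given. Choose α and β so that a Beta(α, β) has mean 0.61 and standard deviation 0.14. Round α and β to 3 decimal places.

First σ² = 0.0196. Setting α = μn, β = (1−μ)n with n = α+β,
μ(1−μ)/(n+1) = 0.0196 ⇒ n+1 = 0.2379/0.0196 = 12.1378 ⇒ n = 11.1378.
Hence α = 0.61×11.1378 = 6.794, β = 0.39×11.1378 = 4.344.

α = 6.794, β = 4.344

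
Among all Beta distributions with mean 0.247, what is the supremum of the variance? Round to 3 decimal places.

Var = μ(1−μ)/(α+β+1), which approaches μ(1−μ) as α+β → 0.
So the supremum is μ(1−μ) = 0.247×0.753 = 0.186.

0.186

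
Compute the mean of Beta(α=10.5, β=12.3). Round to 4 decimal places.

0.4605

E[X] = α/(α+β) = 10.5/22.8 = 0.4605.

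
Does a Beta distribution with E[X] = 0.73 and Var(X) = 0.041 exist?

The Beta variance bound is σ² < μ(1−μ).
Here μ(1−μ) = 0.73×0.27 = 0.1971, and 0.041 < 0.1971.

Yes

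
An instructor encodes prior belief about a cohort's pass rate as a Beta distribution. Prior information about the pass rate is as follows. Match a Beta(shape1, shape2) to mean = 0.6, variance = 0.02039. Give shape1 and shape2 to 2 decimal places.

shape1 = 6.46, shape2 = 4.31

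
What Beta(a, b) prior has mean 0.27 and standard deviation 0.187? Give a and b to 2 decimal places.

a = 1.25, b = 3.38

σ² = 0.187² = 0.034969.
With s = a+b, Var = μ(1−μ)/(s+1), so s+1 = (0.27×0.73)/0.034969 = 5.6364 and s = 4.6364.
a = μs = 1.25, b = (1−μ)s = 3.38.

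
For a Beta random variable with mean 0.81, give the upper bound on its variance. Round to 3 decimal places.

0.154

For fixed mean μ the Beta variance is μ(1−μ)/(α+β+1), increasing as α+β decreases.
Its least upper bound (not attained) is μ(1−μ) = 0.81·0.19 = 0.154.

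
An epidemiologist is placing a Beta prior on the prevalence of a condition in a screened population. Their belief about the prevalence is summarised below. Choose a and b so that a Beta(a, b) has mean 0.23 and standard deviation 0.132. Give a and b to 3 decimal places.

a = 2.108, b = 7.056

Variance = 0.132² = 0.017424. The moment-matching identity a+b = μ(1−μ)/Var − 1 gives
a+b = 0.1771/0.017424 − 1 = 9.1641, so a = μ·9.1641 = 2.108 and b = (1−μ)·9.1641 = 7.056.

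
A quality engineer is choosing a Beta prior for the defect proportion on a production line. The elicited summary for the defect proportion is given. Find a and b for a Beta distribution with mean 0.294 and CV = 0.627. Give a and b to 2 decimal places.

a = 1.50, b = 3.61

Var = (CV·μ)² = (0.627×0.294)² = 0.033980.
a+b = μ(1−μ)/Var − 1 = 0.207564/0.033980 − 1 = 5.1083.
Thus a = 0.294·5.1083 = 1.50 and b = 0.706·5.1083 = 3.61.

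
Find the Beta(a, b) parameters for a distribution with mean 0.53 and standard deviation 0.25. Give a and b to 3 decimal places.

σ² = 0.25² = 0.0625.
With s = a+b, Var = μ(1−μ)/(s+1), so s+1 = (0.53×0.47)/0.0625 = 3.9856 and s = 2.9856.
a = μs = 1.582, b = (1−μ)s = 1.403.

a = 1.582, b = 1.403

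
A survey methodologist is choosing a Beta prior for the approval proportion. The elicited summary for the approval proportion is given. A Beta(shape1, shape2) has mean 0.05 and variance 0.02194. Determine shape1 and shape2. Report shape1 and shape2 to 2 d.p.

shape1 = 0.06, shape2 = 1.11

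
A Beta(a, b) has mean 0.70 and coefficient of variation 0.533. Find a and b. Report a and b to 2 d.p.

a = 0.36, b = 0.15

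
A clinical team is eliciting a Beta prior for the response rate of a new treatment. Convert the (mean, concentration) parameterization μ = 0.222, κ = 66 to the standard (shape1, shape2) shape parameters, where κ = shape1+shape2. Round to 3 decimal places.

shape1 = 14.652, shape2 = 51.348

Split κ in proportion μ : (1−μ): shape1 = 0.222·66 = 14.652, shape2 = 66 − 14.652 = 51.348.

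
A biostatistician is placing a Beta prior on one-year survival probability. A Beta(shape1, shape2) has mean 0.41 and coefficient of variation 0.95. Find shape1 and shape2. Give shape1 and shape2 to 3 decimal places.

σ = CV·μ = 0.95×0.41 = 0.38950, so σ² = 0.151710.
s+1 = μ(1−μ)/σ² = 0.2419/0.151710 = 1.5945, so s = shape1+shape2 = 0.5945.
shape1 = μs = 0.244, shape2 = (1−μ)s = 0.351.

shape1 = 0.244, shape2 = 0.351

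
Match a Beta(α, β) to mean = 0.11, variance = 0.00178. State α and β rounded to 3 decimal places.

α = 5.940, β = 48.060

Let s = α+β. The Beta variance is μ(1−μ)/(s+1).
So s+1 = μ(1−μ)/σ² = (0.11×0.89)/0.00178 = 0.0979/0.00178 = 55.0000, giving s = 54.0000.
Then α = μs = 0.11×54.0000 = 5.940 and β = (1−μ)s = 0.89×54.0000 = 48.060.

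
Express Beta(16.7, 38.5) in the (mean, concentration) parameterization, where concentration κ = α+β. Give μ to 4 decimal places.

μ = 0.3025, κ = 55.2

κ = α+β = 16.7+38.5 = 55.2; μ = α/κ = 16.7/55.2 = 0.3025.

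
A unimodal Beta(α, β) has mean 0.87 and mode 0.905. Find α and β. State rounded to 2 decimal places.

Let s = α+β. Mean gives α = μs = 0.87s; mode gives (α−1)/(s−2) = 0.905.
Substituting: 0.87s − 1 = 0.905(s−2) = 0.905s − 1.810, so -0.035s = -0.810 and s = 23.1429.
Then α = 0.87×23.1429 = 20.13 and β = s−α = 3.01.

α = 20.13, β = 3.01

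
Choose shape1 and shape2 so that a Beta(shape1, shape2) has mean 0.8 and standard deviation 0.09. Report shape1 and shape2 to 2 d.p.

shape1 = 15.00, shape2 = 3.75

First σ² = 0.0081. Setting shape1 = μn, shape2 = (1−μ)n with n = shape1+shape2,
μ(1−μ)/(n+1) = 0.0081 ⇒ n+1 = 0.16/0.0081 = 19.7531 ⇒ n = 18.7531.
Hence shape1 = 0.8×18.7531 = 15.00, shape2 = 0.2×18.7531 = 3.75.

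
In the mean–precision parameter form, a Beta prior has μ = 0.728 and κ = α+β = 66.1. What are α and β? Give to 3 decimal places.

α = μκ = 0.728×66.1 = 48.121 and β = (1−μ)κ = 0.272×66.1 = 17.979.

α = 48.121, β = 17.979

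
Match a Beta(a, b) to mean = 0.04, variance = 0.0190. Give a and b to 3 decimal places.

a = 0.041, b = 0.980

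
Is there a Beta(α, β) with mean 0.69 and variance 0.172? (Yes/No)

Yes

For any Beta, Var(X) < E[X]·(1−E[X]).
Here μ(1−μ) = 0.69×0.31 = 0.2139, and 0.172 < 0.2139.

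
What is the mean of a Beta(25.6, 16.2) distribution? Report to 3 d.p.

0.612

E[X] = α/(α+β) = 25.6/41.8 = 0.612.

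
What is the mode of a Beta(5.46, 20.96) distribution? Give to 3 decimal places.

With α,β > 1, mode = (α−1)/(α+β−2) = 4.46/24.42 = 0.183.

0.183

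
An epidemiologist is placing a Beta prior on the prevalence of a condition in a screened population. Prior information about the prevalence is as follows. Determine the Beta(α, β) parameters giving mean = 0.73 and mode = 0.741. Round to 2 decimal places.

α = 31.99, β = 11.83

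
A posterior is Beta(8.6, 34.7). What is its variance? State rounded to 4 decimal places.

α+β = 43.3 and αβ = 298.42, so Var = αβ/[(α+β)²(α+β+1)] = 298.42/83057.627 = 0.0036.

0.0036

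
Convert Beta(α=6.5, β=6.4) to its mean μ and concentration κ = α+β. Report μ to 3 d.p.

μ = 0.504, κ = 12.9

κ = α+β = 6.5+6.4 = 12.9; μ = α/κ = 6.5/12.9 = 0.504.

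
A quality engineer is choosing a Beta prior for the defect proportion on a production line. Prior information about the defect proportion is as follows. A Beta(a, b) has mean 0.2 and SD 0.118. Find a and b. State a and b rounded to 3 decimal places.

a = 2.098, b = 8.393

Variance = 0.118² = 0.013924. The moment-matching identity a+b = μ(1−μ)/Var − 1 gives
a+b = 0.16/0.013924 − 1 = 10.4910, so a = μ·10.4910 = 2.098 and b = (1−μ)·10.4910 = 8.393.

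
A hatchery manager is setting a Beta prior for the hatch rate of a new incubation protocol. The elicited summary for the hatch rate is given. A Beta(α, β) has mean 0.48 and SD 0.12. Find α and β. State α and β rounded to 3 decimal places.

α = 7.840, β = 8.493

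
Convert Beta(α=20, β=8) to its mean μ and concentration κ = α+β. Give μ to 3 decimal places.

μ = 0.714, κ = 28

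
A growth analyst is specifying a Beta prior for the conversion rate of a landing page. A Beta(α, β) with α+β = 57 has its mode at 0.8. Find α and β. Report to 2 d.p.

Mode = (α−1)/(κ−2) with κ = α+β, so α−1 = 0.8·55 = 44.00.
α = 45.00; β = κ − α = 12.00.

α = 45.00, β = 12.00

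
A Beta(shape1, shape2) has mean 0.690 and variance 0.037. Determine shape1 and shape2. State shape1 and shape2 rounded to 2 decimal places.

shape1 = 3.30, shape2 = 1.48

By moment matching, shape1+shape2 = μ(1−μ)/σ² − 1 = (0.690·0.310)/0.037 − 1 = 5.7811 − 1 = 4.7811.
Since shape1/(shape1+shape2) = μ, shape1 = 0.690·4.7811 = 3.30 and shape2 = 0.310·4.7811 = 1.48.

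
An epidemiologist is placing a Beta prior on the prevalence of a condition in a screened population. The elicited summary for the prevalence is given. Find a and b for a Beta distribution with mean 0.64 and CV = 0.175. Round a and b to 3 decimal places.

a = 11.115, b = 6.252

Var = (CV·μ)² = (0.175×0.64)² = 0.012544.
a+b = μ(1−μ)/Var − 1 = 0.2304/0.012544 − 1 = 17.3673.
Thus a = 0.64·17.3673 = 11.115 and b = 0.36·17.3673 = 6.252.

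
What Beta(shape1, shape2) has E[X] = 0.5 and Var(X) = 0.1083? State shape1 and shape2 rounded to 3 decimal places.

shape1 = 0.654, shape2 = 0.654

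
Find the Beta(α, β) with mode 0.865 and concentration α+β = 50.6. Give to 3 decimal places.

Since the density peak of Beta(α,β) is at (α−1)/(α+β−2),
α = 1 + 0.865(50.6−2) = 43.039 and β = 50.6 − 43.039 = 7.561.

α = 43.039, β = 7.561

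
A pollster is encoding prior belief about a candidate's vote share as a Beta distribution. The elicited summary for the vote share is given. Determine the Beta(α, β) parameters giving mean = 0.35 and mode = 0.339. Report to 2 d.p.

α = 10.25, β = 19.03

With s = α+β: μ = α/s and mode = (α−1)/(s−2). Eliminating α = μs,
μs − 1 = m(s−2) ⇒ s(μ−m) = 1−2m ⇒ s = 0.322/0.011 = 29.2727.
So α = μs = 10.25, β = (1−μ)s = 19.03.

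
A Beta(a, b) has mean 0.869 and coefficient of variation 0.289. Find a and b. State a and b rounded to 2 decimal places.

a = 0.70, b = 0.11

Var = (CV·μ)² = (0.289×0.869)² = 0.063072.
a+b = μ(1−μ)/Var − 1 = 0.113839/0.063072 − 1 = 0.8049.
Thus a = 0.869·0.8049 = 0.70 and b = 0.131·0.8049 = 0.11.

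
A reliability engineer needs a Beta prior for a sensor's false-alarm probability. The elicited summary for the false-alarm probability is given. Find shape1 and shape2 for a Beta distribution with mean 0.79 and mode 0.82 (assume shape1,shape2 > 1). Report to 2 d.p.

shape1 = 16.85, shape2 = 4.48

With s = shape1+shape2: μ = shape1/s and mode = (shape1−1)/(s−2). Eliminating shape1 = μs,
μs − 1 = m(s−2) ⇒ s(μ−m) = 1−2m ⇒ s = -0.64/-0.03 = 21.3333.
So shape1 = μs = 16.85, shape2 = (1−μ)s = 4.48.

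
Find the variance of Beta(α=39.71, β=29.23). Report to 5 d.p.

0.00349

μ = 39.71/68.94 = 0.576008; Var = μ(1−μ)/(α+β+1) = 0.2442228/69.94 = 0.00349.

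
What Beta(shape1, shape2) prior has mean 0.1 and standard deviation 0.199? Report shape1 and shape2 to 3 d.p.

shape1 = 0.127, shape2 = 1.145

First σ² = 0.039601. Setting shape1 = μn, shape2 = (1−μ)n with n = shape1+shape2,
μ(1−μ)/(n+1) = 0.039601 ⇒ n+1 = 0.09/0.039601 = 2.2727 ⇒ n = 1.2727.
Hence shape1 = 0.1×1.2727 = 0.127, shape2 = 0.9×1.2727 = 1.145.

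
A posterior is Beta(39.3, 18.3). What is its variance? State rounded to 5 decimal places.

0.00370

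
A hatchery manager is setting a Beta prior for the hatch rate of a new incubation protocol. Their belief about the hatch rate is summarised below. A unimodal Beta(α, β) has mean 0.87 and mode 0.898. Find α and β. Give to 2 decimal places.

With s = α+β: μ = α/s and mode = (α−1)/(s−2). Eliminating α = μs,
μs − 1 = m(s−2) ⇒ s(μ−m) = 1−2m ⇒ s = -0.796/-0.028 = 28.4286.
So α = μs = 24.73, β = (1−μ)s = 3.70.

α = 24.73, β = 3.70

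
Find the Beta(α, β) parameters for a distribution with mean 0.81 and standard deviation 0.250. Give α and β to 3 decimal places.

α = 1.185, β = 0.278

Variance = 0.250² = 0.062500. The moment-matching identity α+β = μ(1−μ)/Var − 1 gives
α+β = 0.1539/0.062500 − 1 = 1.4624, so α = μ·1.4624 = 1.185 and β = (1−μ)·1.4624 = 0.278.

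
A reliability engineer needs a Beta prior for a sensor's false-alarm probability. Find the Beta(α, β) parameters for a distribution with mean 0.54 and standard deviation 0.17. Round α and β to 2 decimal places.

First σ² = 0.0289. Setting α = μn, β = (1−μ)n with n = α+β,
μ(1−μ)/(n+1) = 0.0289 ⇒ n+1 = 0.2484/0.0289 = 8.5952 ⇒ n = 7.5952.
Hence α = 0.54×7.5952 = 4.10, β = 0.46×7.5952 = 3.49.

α = 4.10, β = 3.49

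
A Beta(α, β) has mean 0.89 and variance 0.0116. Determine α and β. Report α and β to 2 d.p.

Let s = α+β. The Beta variance is μ(1−μ)/(s+1).
So s+1 = μ(1−μ)/σ² = (0.89×0.11)/0.0116 = 0.0979/0.0116 = 8.4397, giving s = 7.4397.
Then α = μs = 0.89×7.4397 = 6.62 and β = (1−μ)s = 0.11×7.4397 = 0.82.

α = 6.62, β = 0.82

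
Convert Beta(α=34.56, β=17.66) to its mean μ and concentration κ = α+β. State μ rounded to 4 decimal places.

μ = 0.6618, κ = 52.22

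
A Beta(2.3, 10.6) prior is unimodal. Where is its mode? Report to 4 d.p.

The density x^(α−1)(1−x)^(β−1) is maximised at (α−1)/(α+β−2) = 1.3/10.9 = 0.1193.

0.1193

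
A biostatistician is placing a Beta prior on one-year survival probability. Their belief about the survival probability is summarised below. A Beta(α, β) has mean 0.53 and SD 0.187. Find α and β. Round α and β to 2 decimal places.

First σ² = 0.034969. Setting α = μn, β = (1−μ)n with n = α+β,
μ(1−μ)/(n+1) = 0.034969 ⇒ n+1 = 0.2491/0.034969 = 7.1235 ⇒ n = 6.1235.
Hence α = 0.53×6.1235 = 3.25, β = 0.47×6.1235 = 2.88.

α = 3.25, β = 2.88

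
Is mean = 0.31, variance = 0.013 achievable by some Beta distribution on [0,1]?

Yes

For any Beta, Var(X) < E[X]·(1−E[X]).
Here μ(1−μ) = 0.31×0.69 = 0.2139, and 0.013 < 0.2139.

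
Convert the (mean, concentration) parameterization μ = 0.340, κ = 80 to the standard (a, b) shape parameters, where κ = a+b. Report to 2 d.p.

Split κ in proportion μ : (1−μ): a = 0.340·80 = 27.20, b = 80 − 27.20 = 52.80.

a = 27.20, b = 52.80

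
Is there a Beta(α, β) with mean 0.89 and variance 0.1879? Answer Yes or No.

No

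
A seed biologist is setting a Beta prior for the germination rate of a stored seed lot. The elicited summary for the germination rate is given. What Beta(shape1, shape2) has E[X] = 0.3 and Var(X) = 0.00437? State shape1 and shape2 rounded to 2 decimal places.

Let s = shape1+shape2. The Beta variance is μ(1−μ)/(s+1).
So s+1 = μ(1−μ)/σ² = (0.3×0.7)/0.00437 = 0.21/0.00437 = 48.0549, giving s = 47.0549.
Then shape1 = μs = 0.3×47.0549 = 14.12 and shape2 = (1−μ)s = 0.7×47.0549 = 32.94.

shape1 = 14.12, shape2 = 32.94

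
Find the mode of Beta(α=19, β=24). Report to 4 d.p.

0.4390

With α,β > 1, mode = (α−1)/(α+β−2) = 18/41 = 0.4390.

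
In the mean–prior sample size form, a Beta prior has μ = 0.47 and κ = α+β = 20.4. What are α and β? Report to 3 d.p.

α = 9.588, β = 10.812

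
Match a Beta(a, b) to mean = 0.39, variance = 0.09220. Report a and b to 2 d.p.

By moment matching, a+b = μ(1−μ)/σ² − 1 = (0.39·0.61)/0.09220 − 1 = 2.5803 − 1 = 1.5803.
Since a/(a+b) = μ, a = 0.39·1.5803 = 0.62 and b = 0.61·1.5803 = 0.96.

a = 0.62, b = 0.96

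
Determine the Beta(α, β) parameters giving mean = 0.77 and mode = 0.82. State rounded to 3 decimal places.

Let s = α+β. Mean gives α = μs = 0.77s; mode gives (α−1)/(s−2) = 0.82.
Substituting: 0.77s − 1 = 0.82(s−2) = 0.82s − 1.64, so -0.05s = -0.64 and s = 12.8000.
Then α = 0.77×12.8000 = 9.856 and β = s−α = 2.944.

α = 9.856, β = 2.944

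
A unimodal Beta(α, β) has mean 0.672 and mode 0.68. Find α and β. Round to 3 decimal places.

α = 30.240, β = 14.760

Let s = α+β. Mean gives α = μs = 0.672s; mode gives (α−1)/(s−2) = 0.68.
Substituting: 0.672s − 1 = 0.68(s−2) = 0.68s − 1.36, so -0.008s = -0.36 and s = 45.0000.
Then α = 0.672×45.0000 = 30.240 and β = s−α = 14.760.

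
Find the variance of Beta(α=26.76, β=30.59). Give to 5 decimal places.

α+β = 57.35 and αβ = 818.5884, so Var = αβ/[(α+β)²(α+β+1)] = 818.5884/191914.462875 = 0.00427.

0.00427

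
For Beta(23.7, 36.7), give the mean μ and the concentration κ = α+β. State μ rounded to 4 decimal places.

μ = 0.3924, κ = 60.4

κ = α+β = 23.7+36.7 = 60.4; μ = α/κ = 23.7/60.4 = 0.3924.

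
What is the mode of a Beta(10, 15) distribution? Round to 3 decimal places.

0.391

With α,β > 1, mode = (α−1)/(α+β−2) = 9/23 = 0.391.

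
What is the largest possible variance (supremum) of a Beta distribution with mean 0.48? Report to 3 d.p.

0.250

Var = μ(1−μ)/(α+β+1), which approaches μ(1−μ) as α+β → 0.
So the supremum is μ(1−μ) = 0.48×0.52 = 0.250.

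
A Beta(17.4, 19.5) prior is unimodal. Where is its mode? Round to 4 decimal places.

0.4699

With α,β > 1, mode = (α−1)/(α+β−2) = 16.4/34.9 = 0.4699.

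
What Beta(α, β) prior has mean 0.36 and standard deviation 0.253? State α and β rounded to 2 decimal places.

α = 0.94, β = 1.66

σ² = 0.253² = 0.064009.
With s = α+β, Var = μ(1−μ)/(s+1), so s+1 = (0.36×0.64)/0.064009 = 3.5995 and s = 2.5995.
α = μs = 0.94, β = (1−μ)s = 1.66.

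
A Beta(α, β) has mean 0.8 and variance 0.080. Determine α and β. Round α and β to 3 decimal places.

α = 0.800, β = 0.200

Write ν = α+β; then α = μν and Var = μ(1−μ)/(ν+1).
ν = μ(1−μ)/Var − 1 = 0.16/0.080 − 1 = 1.0000.
α = 0.8·1.0000 = 0.800, β = 0.2·1.0000 = 0.200.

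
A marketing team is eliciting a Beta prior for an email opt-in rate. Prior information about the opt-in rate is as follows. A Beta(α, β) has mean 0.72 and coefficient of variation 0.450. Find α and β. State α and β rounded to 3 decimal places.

α = 0.663, β = 0.258

σ = CV·μ = 0.450×0.72 = 0.32400, so σ² = 0.104976.
s+1 = μ(1−μ)/σ² = 0.2016/0.104976 = 1.9204, so s = α+β = 0.9204.
α = μs = 0.663, β = (1−μ)s = 0.258.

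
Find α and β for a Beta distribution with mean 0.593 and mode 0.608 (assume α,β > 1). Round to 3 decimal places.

α = 8.539, β = 5.861

Let s = α+β. Mean gives α = μs = 0.593s; mode gives (α−1)/(s−2) = 0.608.
Substituting: 0.593s − 1 = 0.608(s−2) = 0.608s − 1.216, so -0.015s = -0.216 and s = 14.4000.
Then α = 0.593×14.4000 = 8.539 and β = s−α = 5.861.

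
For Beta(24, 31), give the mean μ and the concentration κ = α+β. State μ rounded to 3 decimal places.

κ = α+β = 24+31 = 55; μ = α/κ = 24/55 = 0.436.

μ = 0.436, κ = 55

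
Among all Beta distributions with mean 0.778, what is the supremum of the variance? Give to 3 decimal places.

0.173

Var = μ(1−μ)/(α+β+1), which approaches μ(1−μ) as α+β → 0.
So the supremum is μ(1−μ) = 0.778×0.222 = 0.173.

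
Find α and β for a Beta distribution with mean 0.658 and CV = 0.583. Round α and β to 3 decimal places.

Var = (CV·μ)² = (0.583×0.658)² = 0.147160.
α+β = μ(1−μ)/Var − 1 = 0.225036/0.147160 − 1 = 0.5292.
Thus α = 0.658·0.5292 = 0.348 and β = 0.342·0.5292 = 0.181.

α = 0.348, β = 0.181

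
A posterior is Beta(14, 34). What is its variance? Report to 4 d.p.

0.0042

Var = αβ/[(α+β)²(α+β+1)] = (14×34)/(48²×49) = 476/112896 = 0.0042.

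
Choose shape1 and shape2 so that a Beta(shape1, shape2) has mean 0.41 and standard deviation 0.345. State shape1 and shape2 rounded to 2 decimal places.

Variance = 0.345² = 0.119025. The moment-matching identity shape1+shape2 = μ(1−μ)/Var − 1 gives
shape1+shape2 = 0.2419/0.119025 − 1 = 1.0323, so shape1 = μ·1.0323 = 0.42 and shape2 = (1−μ)·1.0323 = 0.61.

shape1 = 0.42, shape2 = 0.61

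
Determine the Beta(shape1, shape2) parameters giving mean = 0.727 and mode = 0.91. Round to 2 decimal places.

shape1 = 3.26, shape2 = 1.22

With s = shape1+shape2: μ = shape1/s and mode = (shape1−1)/(s−2). Eliminating shape1 = μs,
μs − 1 = m(s−2) ⇒ s(μ−m) = 1−2m ⇒ s = -0.82/-0.183 = 4.4809.
So shape1 = μs = 3.26, shape2 = (1−μ)s = 1.22.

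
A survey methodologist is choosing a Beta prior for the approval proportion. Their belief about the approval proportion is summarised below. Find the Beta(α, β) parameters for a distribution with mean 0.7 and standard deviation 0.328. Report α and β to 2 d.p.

α = 0.67, β = 0.29

Variance = 0.328² = 0.107584. The moment-matching identity α+β = μ(1−μ)/Var − 1 gives
α+β = 0.21/0.107584 − 1 = 0.9520, so α = μ·0.9520 = 0.67 and β = (1−μ)·0.9520 = 0.29.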